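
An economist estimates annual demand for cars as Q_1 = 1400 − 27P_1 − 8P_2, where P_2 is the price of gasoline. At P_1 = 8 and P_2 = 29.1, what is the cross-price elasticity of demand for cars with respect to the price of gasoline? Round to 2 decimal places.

At P_1 = 8 and P_2 = 29.1: Q_1 = 951.2.
∂Q_1/∂P_2 = -8.
ε = (∂Q_1/∂P_2)(P_2/Q_1) = -8 × (29.1/951.2) ≈ -0.24.
Since ε < 0, cars and gasoline are complements.

-0.24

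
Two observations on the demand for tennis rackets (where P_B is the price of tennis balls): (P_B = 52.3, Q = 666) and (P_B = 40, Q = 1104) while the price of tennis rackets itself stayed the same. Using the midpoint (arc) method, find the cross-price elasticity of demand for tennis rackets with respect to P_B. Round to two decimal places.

ΔQ_A = 1104 − 666 = 438; ΔP_B = 40 − 52.3 = -12.3.
Midpoints: Q̄_A = 885.0, P̄_B = 46.15.
ε = (ΔQ_A/Q̄_A)/(ΔP_B/P̄_B) = (438/885.0)/(-12.3/46.15) ≈ -1.86.

-1.86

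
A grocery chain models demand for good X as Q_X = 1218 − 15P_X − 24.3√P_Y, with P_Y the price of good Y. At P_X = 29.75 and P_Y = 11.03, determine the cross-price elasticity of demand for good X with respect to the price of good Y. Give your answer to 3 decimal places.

-0.058

At P_X = 29.75 and P_Y = 11.03: Q_X = 691.046.
∂Q_X/∂P_Y = -24.3/(2√P_Y) = -24.3/(2√11.03) = -3.6584.
ε = (∂Q_X/∂P_Y)(P_Y/Q_X) = -3.6584 × (11.03/691.046) ≈ -0.058.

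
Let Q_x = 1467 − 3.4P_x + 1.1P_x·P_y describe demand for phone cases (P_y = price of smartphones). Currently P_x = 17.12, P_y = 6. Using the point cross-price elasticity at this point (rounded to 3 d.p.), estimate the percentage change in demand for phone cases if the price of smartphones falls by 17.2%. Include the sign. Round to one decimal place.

At P_x = 17.12, P_y = 6: Q_x = 1521.784.
∂Q_x/∂P_y = 1.1P_x = 18.8320.
ε = (∂Q_x/∂P_y)(P_y/Q_x) = 18.8320 × 6/1521.784 ≈ 0.074.
%ΔQ_x ≈ ε × %ΔP_y = 0.074 × (-17.2%) = -1.3%.

-1.3%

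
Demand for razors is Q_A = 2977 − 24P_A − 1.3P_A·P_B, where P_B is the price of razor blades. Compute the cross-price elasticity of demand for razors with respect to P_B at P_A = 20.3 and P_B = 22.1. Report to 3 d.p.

-0.306

At P_A = 20.3 and P_B = 22.1: Q_A = 1906.581.
∂Q_A/∂P_B = -1.3P_A = -1.3(20.3) = -26.3900.
ε = (∂Q_A/∂P_B)(P_B/Q_A) = -26.3900 × (22.1/1906.581) ≈ -0.306.
ε < 0: complements.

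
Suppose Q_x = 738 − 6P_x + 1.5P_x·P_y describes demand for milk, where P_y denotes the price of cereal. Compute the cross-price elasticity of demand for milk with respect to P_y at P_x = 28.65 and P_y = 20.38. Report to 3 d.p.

0.607

At P_x = 28.65 and P_y = 20.38: Q_x = 1441.930.
∂Q_x/∂P_y = 1.5P_x = 1.5(28.65) = 42.9750.
ε = (∂Q_x/∂P_y)(P_y/Q_x) = 42.9750 × (20.38/1441.930) ≈ 0.607.
ε > 0: substitutes.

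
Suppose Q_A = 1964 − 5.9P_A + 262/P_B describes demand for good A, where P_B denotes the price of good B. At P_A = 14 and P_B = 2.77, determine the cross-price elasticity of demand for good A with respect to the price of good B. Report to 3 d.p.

-0.048

At P_A = 14 and P_B = 2.77: Q_A = 1975.985.
∂Q_A/∂P_B = −262/P_B² = -34.1462.
ε = (∂Q_A/∂P_B)(P_B/Q_A) = -34.1462 × (2.77/1975.985) ≈ -0.048.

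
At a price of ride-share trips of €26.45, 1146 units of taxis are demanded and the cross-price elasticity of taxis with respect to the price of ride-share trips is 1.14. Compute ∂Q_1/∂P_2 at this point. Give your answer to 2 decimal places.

ε = (∂Q_1/∂P_2)·(P_2/Q_1) ⇒ ∂Q_1/∂P_2 = ε·Q_1/P_2 = 1.14 × 1146/26.45 ≈ 49.39.

49.39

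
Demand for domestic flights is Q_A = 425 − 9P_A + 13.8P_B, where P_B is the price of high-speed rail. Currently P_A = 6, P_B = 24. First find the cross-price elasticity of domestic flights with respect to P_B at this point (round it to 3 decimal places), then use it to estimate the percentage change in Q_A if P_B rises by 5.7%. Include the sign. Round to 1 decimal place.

2.7%

At P_A = 6, P_B = 24: Q_A = 702.2.
∂Q_A/∂P_B = 13.8.
ε = (∂Q_A/∂P_B)(P_B/Q_A) = 13.8000 × 24/702.2 ≈ 0.472.
%ΔQ_A ≈ ε × %ΔP_B = 0.472 × (5.7%) = 2.7%.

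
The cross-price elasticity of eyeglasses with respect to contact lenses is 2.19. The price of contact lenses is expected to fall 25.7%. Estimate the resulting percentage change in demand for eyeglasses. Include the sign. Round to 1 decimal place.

%ΔQ ≈ ε × %ΔP of contact lenses = 2.19 × (-25.7%) = -56.3%.

-56.3%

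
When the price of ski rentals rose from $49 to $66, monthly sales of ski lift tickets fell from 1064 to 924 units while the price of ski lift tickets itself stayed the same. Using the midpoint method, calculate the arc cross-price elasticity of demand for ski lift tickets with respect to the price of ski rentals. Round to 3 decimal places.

-0.476

ΔQ_A = 924 − 1064 = -140; ΔP_B = 66 − 49 = 17.
Midpoints: Q̄_A = 994.0, P̄_B = 57.50.
ε = (ΔQ_A/Q̄_A)/(ΔP_B/P̄_B) = (-140/994.0)/(17/57.50) ≈ -0.476.
ε < 0: ski lift tickets and ski rentals are complements.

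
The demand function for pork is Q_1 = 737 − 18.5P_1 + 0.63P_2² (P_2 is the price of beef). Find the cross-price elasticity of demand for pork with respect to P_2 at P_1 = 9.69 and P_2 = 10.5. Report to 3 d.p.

0.221

At P_1 = 9.69 and P_2 = 10.5: Q_1 = 627.192.
∂Q_1/∂P_2 = 1.26P_2 = 1.26(10.5) = 13.2300.
ε = (∂Q_1/∂P_2)(P_2/Q_1) = 13.2300 × (10.5/627.192) ≈ 0.221.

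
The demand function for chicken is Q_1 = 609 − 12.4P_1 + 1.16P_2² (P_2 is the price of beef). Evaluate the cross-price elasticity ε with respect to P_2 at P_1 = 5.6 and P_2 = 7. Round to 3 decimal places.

At P_1 = 5.6 and P_2 = 7: Q_1 = 596.4.
∂Q_1/∂P_2 = 2.32P_2 = 2.32(7) = 16.2400.
ε = (∂Q_1/∂P_2)(P_2/Q_1) = 16.2400 × (7/596.4) ≈ 0.191.

0.191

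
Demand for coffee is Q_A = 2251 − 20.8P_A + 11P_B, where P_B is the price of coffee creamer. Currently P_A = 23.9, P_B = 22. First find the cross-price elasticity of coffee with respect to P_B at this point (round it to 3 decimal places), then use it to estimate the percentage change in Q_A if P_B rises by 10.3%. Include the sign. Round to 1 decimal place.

1.2%

At P_A = 23.9, P_B = 22: Q_A = 1995.88.
∂Q_A/∂P_B = 11.
ε = (∂Q_A/∂P_B)(P_B/Q_A) = 11.0000 × 22/1995.88 ≈ 0.121.
%ΔQ_A ≈ ε × %ΔP_B = 0.121 × (10.3%) = 1.2%.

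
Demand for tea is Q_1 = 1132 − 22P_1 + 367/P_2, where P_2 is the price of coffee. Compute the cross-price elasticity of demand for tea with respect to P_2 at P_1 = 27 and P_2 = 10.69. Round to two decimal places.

At P_1 = 27 and P_2 = 10.69: Q_1 = 572.331.
∂Q_1/∂P_2 = −367/P_2² = -3.2115.
ε = (∂Q_1/∂P_2)(P_2/Q_1) = -3.2115 × (10.69/572.331) ≈ -0.06.

-0.06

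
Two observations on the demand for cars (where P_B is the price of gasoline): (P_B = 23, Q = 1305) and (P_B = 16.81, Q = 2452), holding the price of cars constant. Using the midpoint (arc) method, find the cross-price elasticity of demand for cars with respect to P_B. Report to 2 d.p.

ΔQ_A = 2452 − 1305 = 1147; ΔP_B = 16.81 − 23 = -6.19.
Midpoints: Q̄_A = 1878.5, P̄_B = 19.91.
ε = (ΔQ_A/Q̄_A)/(ΔP_B/P̄_B) = (1147/1878.5)/(-6.19/19.91) ≈ -1.96.
ε < 0: cars and gasoline are complements.

-1.96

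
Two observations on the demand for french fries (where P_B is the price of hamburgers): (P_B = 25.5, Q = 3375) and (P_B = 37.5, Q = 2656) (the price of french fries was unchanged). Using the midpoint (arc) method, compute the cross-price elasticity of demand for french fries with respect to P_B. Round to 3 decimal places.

-0.626

ΔQ_A = 2656 − 3375 = -719; ΔP_B = 37.5 − 25.5 = 12.
Midpoints: Q̄_A = 3015.5, P̄_B = 31.50.
ε = (ΔQ_A/Q̄_A)/(ΔP_B/P̄_B) = (-719/3015.5)/(12/31.50) ≈ -0.626.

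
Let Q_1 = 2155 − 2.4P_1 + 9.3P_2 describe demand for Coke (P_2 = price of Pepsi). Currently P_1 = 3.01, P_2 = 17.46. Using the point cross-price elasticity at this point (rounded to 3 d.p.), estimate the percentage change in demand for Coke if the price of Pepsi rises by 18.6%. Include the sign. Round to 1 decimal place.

1.3%

At P_1 = 3.01, P_2 = 17.46: Q_1 = 2310.154.
∂Q_1/∂P_2 = 9.3.
ε = (∂Q_1/∂P_2)(P_2/Q_1) = 9.3000 × 17.46/2310.154 ≈ 0.070.
%ΔQ_1 ≈ ε × %ΔP_2 = 0.070 × (18.6%) = 1.3%.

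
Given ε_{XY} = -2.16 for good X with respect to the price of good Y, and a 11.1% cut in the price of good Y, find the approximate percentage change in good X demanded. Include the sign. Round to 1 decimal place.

24.0%

%ΔQ ≈ ε × %ΔP of good Y = -2.16 × (-11.1%) = 24.0%.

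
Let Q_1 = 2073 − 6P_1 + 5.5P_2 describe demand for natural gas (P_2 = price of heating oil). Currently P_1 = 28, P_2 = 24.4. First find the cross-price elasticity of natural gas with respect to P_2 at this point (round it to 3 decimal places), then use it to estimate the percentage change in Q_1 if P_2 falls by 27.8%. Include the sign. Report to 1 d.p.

-1.8%

At P_1 = 28, P_2 = 24.4: Q_1 = 2039.2.
∂Q_1/∂P_2 = 5.5.
ε = (∂Q_1/∂P_2)(P_2/Q_1) = 5.5000 × 24.4/2039.2 ≈ 0.066.
%ΔQ_1 ≈ ε × %ΔP_2 = 0.066 × (-27.8%) = -1.8%.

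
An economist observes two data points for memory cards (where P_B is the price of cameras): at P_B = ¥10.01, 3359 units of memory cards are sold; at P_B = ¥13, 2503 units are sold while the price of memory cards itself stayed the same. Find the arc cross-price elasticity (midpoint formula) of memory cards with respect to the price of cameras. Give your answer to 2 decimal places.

-1.12

ΔQ_A = 2503 − 3359 = -856; ΔP_B = 13 − 10.01 = 2.99.
Midpoints: Q̄_A = 2931.0, P̄_B = 11.50.
ε = (ΔQ_A/Q̄_A)/(ΔP_B/P̄_B) = (-856/2931.0)/(2.99/11.50) ≈ -1.12.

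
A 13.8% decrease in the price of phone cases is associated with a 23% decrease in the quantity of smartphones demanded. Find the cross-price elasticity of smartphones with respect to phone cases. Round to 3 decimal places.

1.667

ε = (%ΔQ of smartphones) / (%ΔP of phone cases) = (-23%) / (-13.8%) ≈ 1.667.
Positive cross-price elasticity: substitutes.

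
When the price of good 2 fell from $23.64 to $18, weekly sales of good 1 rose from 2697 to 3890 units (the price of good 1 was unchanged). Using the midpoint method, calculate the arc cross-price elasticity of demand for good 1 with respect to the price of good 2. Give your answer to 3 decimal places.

-1.337

ΔQ_1 = 3890 − 2697 = 1193; ΔP_2 = 18 − 23.64 = -5.64.
Midpoints: Q̄_1 = 3293.5, P̄_2 = 20.82.
ε = (ΔQ_1/Q̄_1)/(ΔP_2/P̄_2) = (1193/3293.5)/(-5.64/20.82) ≈ -1.337.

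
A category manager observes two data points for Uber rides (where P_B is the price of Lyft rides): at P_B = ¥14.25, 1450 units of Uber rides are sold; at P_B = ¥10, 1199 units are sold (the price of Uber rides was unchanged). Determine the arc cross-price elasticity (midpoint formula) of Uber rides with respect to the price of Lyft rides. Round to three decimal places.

0.541

ΔQ_A = 1199 − 1450 = -251; ΔP_B = 10 − 14.25 = -4.25.
Midpoints: Q̄_A = 1324.5, P̄_B = 12.12.
ε = (ΔQ_A/Q̄_A)/(ΔP_B/P̄_B) = (-251/1324.5)/(-4.25/12.12) ≈ 0.541.
ε > 0: Uber rides and Lyft rides are substitutes.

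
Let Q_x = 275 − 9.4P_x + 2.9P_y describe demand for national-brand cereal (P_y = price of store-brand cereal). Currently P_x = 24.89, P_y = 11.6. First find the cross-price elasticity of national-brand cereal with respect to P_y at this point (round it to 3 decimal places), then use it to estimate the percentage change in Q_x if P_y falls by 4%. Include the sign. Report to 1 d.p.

-1.8%

At P_x = 24.89, P_y = 11.6: Q_x = 74.674.
∂Q_x/∂P_y = 2.9.
ε = (∂Q_x/∂P_y)(P_y/Q_x) = 2.9000 × 11.6/74.674 ≈ 0.450.
%ΔQ_x ≈ ε × %ΔP_y = 0.450 × (-4%) = -1.8%.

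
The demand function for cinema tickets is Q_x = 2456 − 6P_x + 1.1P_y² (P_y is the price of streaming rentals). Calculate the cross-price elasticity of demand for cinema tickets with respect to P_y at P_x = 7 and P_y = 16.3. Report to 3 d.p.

At P_x = 7 and P_y = 16.3: Q_x = 2706.259.
∂Q_x/∂P_y = 2.2P_y = 2.2(16.3) = 35.8600.
ε = (∂Q_x/∂P_y)(P_y/Q_x) = 35.8600 × (16.3/2706.259) ≈ 0.216.

0.216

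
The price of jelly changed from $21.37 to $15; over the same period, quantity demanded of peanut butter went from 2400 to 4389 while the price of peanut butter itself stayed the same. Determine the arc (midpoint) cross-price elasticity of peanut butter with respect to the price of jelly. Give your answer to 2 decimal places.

ΔQ_A = 4389 − 2400 = 1989; ΔP_B = 15 − 21.37 = -6.37.
Midpoints: Q̄_A = 3394.5, P̄_B = 18.19.
ε = (ΔQ_A/Q̄_A)/(ΔP_B/P̄_B) = (1989/3394.5)/(-6.37/18.19) ≈ -1.67.
ε < 0: peanut butter and jelly are complements.

-1.67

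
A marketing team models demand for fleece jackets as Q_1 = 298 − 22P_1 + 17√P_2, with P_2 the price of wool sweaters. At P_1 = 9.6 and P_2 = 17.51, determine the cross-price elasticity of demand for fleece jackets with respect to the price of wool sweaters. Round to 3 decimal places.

0.225

At P_1 = 9.6 and P_2 = 17.51: Q_1 = 157.936.
∂Q_1/∂P_2 = 17/(2√P_2) = 17/(2√17.51) = 2.0313.
ε = (∂Q_1/∂P_2)(P_2/Q_1) = 2.0313 × (17.51/157.936) ≈ 0.225.
ε > 0: substitutes.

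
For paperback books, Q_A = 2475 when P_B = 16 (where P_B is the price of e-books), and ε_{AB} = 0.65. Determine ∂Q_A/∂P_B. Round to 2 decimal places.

100.55

ε = (∂Q_A/∂P_B)·(P_B/Q_A) ⇒ ∂Q_A/∂P_B = ε·Q_A/P_B = 0.65 × 2475/16 ≈ 100.55.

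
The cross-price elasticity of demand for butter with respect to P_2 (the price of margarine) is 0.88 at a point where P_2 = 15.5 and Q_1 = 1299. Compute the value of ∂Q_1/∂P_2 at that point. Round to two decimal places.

ε = (∂Q_1/∂P_2)·(P_2/Q_1) ⇒ ∂Q_1/∂P_2 = ε·Q_1/P_2 = 0.88 × 1299/15.5 ≈ 73.75.

73.75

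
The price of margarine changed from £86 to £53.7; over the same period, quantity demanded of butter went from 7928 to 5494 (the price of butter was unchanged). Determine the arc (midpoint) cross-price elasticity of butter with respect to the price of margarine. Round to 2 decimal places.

ΔQ_A = 5494 − 7928 = -2434; ΔP_B = 53.7 − 86 = -32.3.
Midpoints: Q̄_A = 6711.0, P̄_B = 69.85.
ε = (ΔQ_A/Q̄_A)/(ΔP_B/P̄_B) = (-2434/6711.0)/(-32.3/69.85) ≈ 0.78.
ε > 0: butter and margarine are substitutes.

0.78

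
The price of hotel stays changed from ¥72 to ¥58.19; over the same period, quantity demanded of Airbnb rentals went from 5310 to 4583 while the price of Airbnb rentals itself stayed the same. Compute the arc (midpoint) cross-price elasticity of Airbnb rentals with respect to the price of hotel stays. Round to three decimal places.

0.693

ΔQ_A = 4583 − 5310 = -727; ΔP_B = 58.19 − 72 = -13.81.
Midpoints: Q̄_A = 4946.5, P̄_B = 65.09.
ε = (ΔQ_A/Q̄_A)/(ΔP_B/P̄_B) = (-727/4946.5)/(-13.81/65.09) ≈ 0.693.
ε > 0: Airbnb rentals and hotel stays are substitutes.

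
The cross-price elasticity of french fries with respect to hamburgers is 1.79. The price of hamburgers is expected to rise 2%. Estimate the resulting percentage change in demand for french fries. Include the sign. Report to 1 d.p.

%ΔQ ≈ ε × %ΔP of hamburgers = 1.79 × (2%) = 3.6%.

3.6%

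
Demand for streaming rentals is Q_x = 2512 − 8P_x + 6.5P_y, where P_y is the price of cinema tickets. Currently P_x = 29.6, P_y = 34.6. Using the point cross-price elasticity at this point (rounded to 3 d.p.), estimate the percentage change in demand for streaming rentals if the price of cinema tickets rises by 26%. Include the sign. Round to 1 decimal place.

At P_x = 29.6, P_y = 34.6: Q_x = 2500.1.
∂Q_x/∂P_y = 6.5.
ε = (∂Q_x/∂P_y)(P_y/Q_x) = 6.5000 × 34.6/2500.1 ≈ 0.090.
%ΔQ_x ≈ ε × %ΔP_y = 0.090 × (26%) = 2.3%.

2.3%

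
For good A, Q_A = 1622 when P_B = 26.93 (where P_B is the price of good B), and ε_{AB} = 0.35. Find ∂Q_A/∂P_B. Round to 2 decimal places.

ε = (∂Q_A/∂P_B)·(P_B/Q_A) ⇒ ∂Q_A/∂P_B = ε·Q_A/P_B = 0.35 × 1622/26.93 ≈ 21.08.

21.08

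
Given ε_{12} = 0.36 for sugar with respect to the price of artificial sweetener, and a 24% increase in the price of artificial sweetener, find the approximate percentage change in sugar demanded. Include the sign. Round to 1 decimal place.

%ΔQ ≈ ε × %ΔP of artificial sweetener = 0.36 × (24%) = 8.6%.

8.6%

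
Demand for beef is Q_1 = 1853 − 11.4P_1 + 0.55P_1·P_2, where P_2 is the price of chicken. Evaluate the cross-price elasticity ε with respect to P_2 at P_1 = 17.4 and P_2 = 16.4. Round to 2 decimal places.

At P_1 = 17.4 and P_2 = 16.4: Q_1 = 1811.588.
∂Q_1/∂P_2 = 0.55P_1 = 0.55(17.4) = 9.5700.
ε = (∂Q_1/∂P_2)(P_2/Q_1) = 9.5700 × (16.4/1811.588) ≈ 0.09.

0.09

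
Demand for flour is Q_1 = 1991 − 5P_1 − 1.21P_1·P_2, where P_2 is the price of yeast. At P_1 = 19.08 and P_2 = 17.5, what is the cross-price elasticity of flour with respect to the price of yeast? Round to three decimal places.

At P_1 = 19.08 and P_2 = 17.5: Q_1 = 1491.581.
∂Q_1/∂P_2 = -1.21P_1 = -1.21(19.08) = -23.0868.
ε = (∂Q_1/∂P_2)(P_2/Q_1) = -23.0868 × (17.5/1491.581) ≈ -0.271.
ε < 0: complements.

-0.271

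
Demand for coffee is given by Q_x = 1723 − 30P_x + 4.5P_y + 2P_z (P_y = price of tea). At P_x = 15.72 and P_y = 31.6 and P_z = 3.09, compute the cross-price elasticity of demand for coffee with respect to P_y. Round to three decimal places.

At P_x = 15.72 and P_y = 31.6 and P_z = 3.09: Q_x = 1399.78.
∂Q_x/∂P_y = 4.5.
ε = (∂Q_x/∂P_y)(P_y/Q_x) = 4.5 × (31.6/1399.78) ≈ 0.102.
Since ε > 0, coffee and tea are substitutes.

0.102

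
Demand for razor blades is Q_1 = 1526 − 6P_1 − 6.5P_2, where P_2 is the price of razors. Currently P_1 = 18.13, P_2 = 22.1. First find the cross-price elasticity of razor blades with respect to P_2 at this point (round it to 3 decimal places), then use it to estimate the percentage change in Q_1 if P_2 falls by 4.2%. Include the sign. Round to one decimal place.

0.5%

At P_1 = 18.13, P_2 = 22.1: Q_1 = 1273.57.
∂Q_1/∂P_2 = -6.5.
ε = (∂Q_1/∂P_2)(P_2/Q_1) = -6.5000 × 22.1/1273.57 ≈ -0.113.
%ΔQ_1 ≈ ε × %ΔP_2 = -0.113 × (-4.2%) = 0.5%.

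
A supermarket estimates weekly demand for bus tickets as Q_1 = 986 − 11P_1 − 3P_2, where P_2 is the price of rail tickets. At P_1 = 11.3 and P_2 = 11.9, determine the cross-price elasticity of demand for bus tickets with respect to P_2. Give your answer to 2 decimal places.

At P_1 = 11.3 and P_2 = 11.9: Q_1 = 826.
∂Q_1/∂P_2 = -3.
ε = (∂Q_1/∂P_2)(P_2/Q_1) = -3 × (11.9/826) ≈ -0.04.

-0.04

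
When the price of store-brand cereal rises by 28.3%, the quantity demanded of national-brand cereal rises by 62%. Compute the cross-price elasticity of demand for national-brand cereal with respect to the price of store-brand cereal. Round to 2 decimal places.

ε = (%ΔQ of national-brand cereal) / (%ΔP of store-brand cereal) = (62%) / (28.3%) ≈ 2.19.

2.19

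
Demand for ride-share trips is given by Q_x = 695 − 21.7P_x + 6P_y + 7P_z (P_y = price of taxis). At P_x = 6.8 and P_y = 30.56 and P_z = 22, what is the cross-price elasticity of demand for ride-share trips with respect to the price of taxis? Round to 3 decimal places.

At P_x = 6.8 and P_y = 30.56 and P_z = 22: Q_x = 884.8.
∂Q_x/∂P_y = 6.
ε = (∂Q_x/∂P_y)(P_y/Q_x) = 6 × (30.56/884.8) ≈ 0.207.
Since ε > 0, ride-share trips and taxis are substitutes.

0.207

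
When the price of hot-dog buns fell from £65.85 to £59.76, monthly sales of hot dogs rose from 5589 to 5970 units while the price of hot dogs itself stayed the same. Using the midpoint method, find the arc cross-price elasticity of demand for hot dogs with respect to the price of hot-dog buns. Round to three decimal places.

ΔQ_A = 5970 − 5589 = 381; ΔP_B = 59.76 − 65.85 = -6.09.
Midpoints: Q̄_A = 5779.5, P̄_B = 62.80.
ε = (ΔQ_A/Q̄_A)/(ΔP_B/P̄_B) = (381/5779.5)/(-6.09/62.80) ≈ -0.680.

-0.680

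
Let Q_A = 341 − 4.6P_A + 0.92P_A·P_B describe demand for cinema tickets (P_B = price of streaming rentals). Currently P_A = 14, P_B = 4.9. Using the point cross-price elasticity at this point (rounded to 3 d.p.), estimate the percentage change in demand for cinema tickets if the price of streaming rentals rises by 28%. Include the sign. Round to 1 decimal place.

At P_A = 14, P_B = 4.9: Q_A = 339.712.
∂Q_A/∂P_B = 0.92P_A = 12.8800.
ε = (∂Q_A/∂P_B)(P_B/Q_A) = 12.8800 × 4.9/339.712 ≈ 0.186.
%ΔQ_A ≈ ε × %ΔP_B = 0.186 × (28%) = 5.2%.

5.2%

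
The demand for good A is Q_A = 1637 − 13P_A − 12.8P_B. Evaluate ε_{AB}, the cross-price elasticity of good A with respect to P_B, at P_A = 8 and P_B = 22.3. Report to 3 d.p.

-0.229

At P_A = 8 and P_B = 22.3: Q_A = 1247.56.
∂Q_A/∂P_B = -12.8.
ε = (∂Q_A/∂P_B)(P_B/Q_A) = -12.8 × (22.3/1247.56) ≈ -0.229.
Since ε < 0, good A and good B are complements.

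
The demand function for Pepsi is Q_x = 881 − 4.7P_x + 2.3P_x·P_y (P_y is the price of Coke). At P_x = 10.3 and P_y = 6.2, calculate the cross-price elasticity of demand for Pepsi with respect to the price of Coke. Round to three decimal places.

At P_x = 10.3 and P_y = 6.2: Q_x = 979.468.
∂Q_x/∂P_y = 2.3P_x = 2.3(10.3) = 23.6900.
ε = (∂Q_x/∂P_y)(P_y/Q_x) = 23.6900 × (6.2/979.468) ≈ 0.150.
ε > 0: substitutes.

0.150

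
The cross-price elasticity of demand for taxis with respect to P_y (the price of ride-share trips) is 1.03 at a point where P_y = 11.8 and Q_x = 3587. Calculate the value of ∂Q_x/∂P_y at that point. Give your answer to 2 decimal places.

313.10

ε = (∂Q_x/∂P_y)·(P_y/Q_x) ⇒ ∂Q_x/∂P_y = ε·Q_x/P_y = 1.03 × 3587/11.8 ≈ 313.10.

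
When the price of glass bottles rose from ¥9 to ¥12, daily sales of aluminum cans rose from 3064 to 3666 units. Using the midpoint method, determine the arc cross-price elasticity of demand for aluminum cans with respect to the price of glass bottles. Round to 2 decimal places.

ΔQ_A = 3666 − 3064 = 602; ΔP_B = 12 − 9 = 3.
Midpoints: Q̄_A = 3365.0, P̄_B = 10.50.
ε = (ΔQ_A/Q̄_A)/(ΔP_B/P̄_B) = (602/3365.0)/(3/10.50) ≈ 0.63.

0.63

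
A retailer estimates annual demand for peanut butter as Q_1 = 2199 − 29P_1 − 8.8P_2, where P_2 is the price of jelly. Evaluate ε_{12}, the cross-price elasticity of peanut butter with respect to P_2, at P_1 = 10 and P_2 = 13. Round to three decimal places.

At P_1 = 10 and P_2 = 13: Q_1 = 1794.6.
∂Q_1/∂P_2 = -8.8.
ε = (∂Q_1/∂P_2)(P_2/Q_1) = -8.8 × (13/1794.6) ≈ -0.064.

-0.064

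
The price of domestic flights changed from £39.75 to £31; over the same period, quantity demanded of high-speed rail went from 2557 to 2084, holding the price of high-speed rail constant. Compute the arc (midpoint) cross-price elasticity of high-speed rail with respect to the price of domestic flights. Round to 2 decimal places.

ΔQ_A = 2084 − 2557 = -473; ΔP_B = 31 − 39.75 = -8.75.
Midpoints: Q̄_A = 2320.5, P̄_B = 35.38.
ε = (ΔQ_A/Q̄_A)/(ΔP_B/P̄_B) = (-473/2320.5)/(-8.75/35.38) ≈ 0.82.

0.82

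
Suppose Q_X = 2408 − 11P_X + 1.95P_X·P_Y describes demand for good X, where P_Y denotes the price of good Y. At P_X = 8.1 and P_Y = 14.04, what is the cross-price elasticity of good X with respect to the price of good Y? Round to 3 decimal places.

0.087

At P_X = 8.1 and P_Y = 14.04: Q_X = 2540.662.
∂Q_X/∂P_Y = 1.95P_X = 1.95(8.1) = 15.7950.
ε = (∂Q_X/∂P_Y)(P_Y/Q_X) = 15.7950 × (14.04/2540.662) ≈ 0.087.
ε > 0: substitutes.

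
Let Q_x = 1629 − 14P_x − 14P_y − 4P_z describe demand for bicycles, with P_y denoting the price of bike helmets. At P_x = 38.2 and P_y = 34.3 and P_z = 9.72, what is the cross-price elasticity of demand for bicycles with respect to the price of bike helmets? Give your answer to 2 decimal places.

-0.83

At P_x = 38.2 and P_y = 34.3 and P_z = 9.72: Q_x = 575.12.
∂Q_x/∂P_y = -14.
ε = (∂Q_x/∂P_y)(P_y/Q_x) = -14 × (34.3/575.12) ≈ -0.83.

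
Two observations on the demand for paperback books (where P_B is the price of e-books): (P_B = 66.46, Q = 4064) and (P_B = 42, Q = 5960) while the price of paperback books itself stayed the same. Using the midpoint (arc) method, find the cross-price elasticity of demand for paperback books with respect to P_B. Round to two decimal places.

ΔQ_A = 5960 − 4064 = 1896; ΔP_B = 42 − 66.46 = -24.46.
Midpoints: Q̄_A = 5012.0, P̄_B = 54.23.
ε = (ΔQ_A/Q̄_A)/(ΔP_B/P̄_B) = (1896/5012.0)/(-24.46/54.23) ≈ -0.84.
ε < 0: paperback books and e-books are complements.

-0.84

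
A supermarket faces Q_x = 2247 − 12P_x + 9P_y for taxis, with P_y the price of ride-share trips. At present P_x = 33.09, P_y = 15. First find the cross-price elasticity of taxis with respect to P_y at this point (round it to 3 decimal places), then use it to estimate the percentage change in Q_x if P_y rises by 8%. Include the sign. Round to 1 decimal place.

0.5%

At P_x = 33.09, P_y = 15: Q_x = 1984.92.
∂Q_x/∂P_y = 9.
ε = (∂Q_x/∂P_y)(P_y/Q_x) = 9.0000 × 15/1984.92 ≈ 0.068.
%ΔQ_x ≈ ε × %ΔP_y = 0.068 × (8%) = 0.5%.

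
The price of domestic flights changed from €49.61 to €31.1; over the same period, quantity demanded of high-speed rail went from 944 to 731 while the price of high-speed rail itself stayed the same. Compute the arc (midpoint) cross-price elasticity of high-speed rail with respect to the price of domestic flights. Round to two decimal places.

0.55

ΔQ_A = 731 − 944 = -213; ΔP_B = 31.1 − 49.61 = -18.51.
Midpoints: Q̄_A = 837.5, P̄_B = 40.36.
ε = (ΔQ_A/Q̄_A)/(ΔP_B/P̄_B) = (-213/837.5)/(-18.51/40.36) ≈ 0.55.
ε > 0: high-speed rail and domestic flights are substitutes.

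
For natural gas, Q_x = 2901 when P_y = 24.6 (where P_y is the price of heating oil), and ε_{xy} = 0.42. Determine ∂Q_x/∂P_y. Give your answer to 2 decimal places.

ε = (∂Q_x/∂P_y)·(P_y/Q_x) ⇒ ∂Q_x/∂P_y = ε·Q_x/P_y = 0.42 × 2901/24.6 ≈ 49.53.

49.53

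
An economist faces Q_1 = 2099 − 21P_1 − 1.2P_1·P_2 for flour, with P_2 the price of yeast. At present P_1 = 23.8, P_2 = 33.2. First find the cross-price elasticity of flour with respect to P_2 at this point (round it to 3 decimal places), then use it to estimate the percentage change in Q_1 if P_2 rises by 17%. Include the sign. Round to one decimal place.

At P_1 = 23.8, P_2 = 33.2: Q_1 = 651.008.
∂Q_1/∂P_2 = -1.2P_1 = -28.5600.
ε = (∂Q_1/∂P_2)(P_2/Q_1) = -28.5600 × 33.2/651.008 ≈ -1.456.
%ΔQ_1 ≈ ε × %ΔP_2 = -1.456 × (17%) = -24.8%.

-24.8%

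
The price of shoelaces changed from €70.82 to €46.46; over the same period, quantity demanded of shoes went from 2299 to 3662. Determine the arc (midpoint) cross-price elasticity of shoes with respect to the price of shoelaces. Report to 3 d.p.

-1.101

ΔQ_A = 3662 − 2299 = 1363; ΔP_B = 46.46 − 70.82 = -24.36.
Midpoints: Q̄_A = 2980.5, P̄_B = 58.64.
ε = (ΔQ_A/Q̄_A)/(ΔP_B/P̄_B) = (1363/2980.5)/(-24.36/58.64) ≈ -1.101.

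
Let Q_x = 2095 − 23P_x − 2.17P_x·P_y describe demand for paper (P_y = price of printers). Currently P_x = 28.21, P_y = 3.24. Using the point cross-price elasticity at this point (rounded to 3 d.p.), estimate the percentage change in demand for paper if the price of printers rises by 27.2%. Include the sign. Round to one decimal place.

-4.3%

At P_x = 28.21, P_y = 3.24: Q_x = 1247.831.
∂Q_x/∂P_y = -2.17P_x = -61.2157.
ε = (∂Q_x/∂P_y)(P_y/Q_x) = -61.2157 × 3.24/1247.831 ≈ -0.159.
%ΔQ_x ≈ ε × %ΔP_y = -0.159 × (27.2%) = -4.3%.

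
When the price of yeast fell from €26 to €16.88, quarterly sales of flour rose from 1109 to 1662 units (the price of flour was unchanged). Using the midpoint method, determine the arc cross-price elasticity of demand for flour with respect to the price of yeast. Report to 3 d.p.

-0.938

ΔQ_A = 1662 − 1109 = 553; ΔP_B = 16.88 − 26 = -9.12.
Midpoints: Q̄_A = 1385.5, P̄_B = 21.44.
ε = (ΔQ_A/Q̄_A)/(ΔP_B/P̄_B) = (553/1385.5)/(-9.12/21.44) ≈ -0.938.
ε < 0: flour and yeast are complements.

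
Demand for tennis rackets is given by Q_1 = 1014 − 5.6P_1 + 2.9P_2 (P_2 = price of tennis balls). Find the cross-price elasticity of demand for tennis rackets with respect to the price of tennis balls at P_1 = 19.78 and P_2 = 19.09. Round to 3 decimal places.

0.058

At P_1 = 19.78 and P_2 = 19.09: Q_1 = 958.593.
∂Q_1/∂P_2 = 2.9.
ε = (∂Q_1/∂P_2)(P_2/Q_1) = 2.9 × (19.09/958.593) ≈ 0.058.
Since ε > 0, tennis rackets and tennis balls are substitutes.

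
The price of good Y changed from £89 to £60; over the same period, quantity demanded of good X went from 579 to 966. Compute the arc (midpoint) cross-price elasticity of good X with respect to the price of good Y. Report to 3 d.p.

ΔQ_X = 966 − 579 = 387; ΔP_Y = 60 − 89 = -29.
Midpoints: Q̄_X = 772.5, P̄_Y = 74.50.
ε = (ΔQ_X/Q̄_X)/(ΔP_Y/P̄_Y) = (387/772.5)/(-29/74.50) ≈ -1.287.

-1.287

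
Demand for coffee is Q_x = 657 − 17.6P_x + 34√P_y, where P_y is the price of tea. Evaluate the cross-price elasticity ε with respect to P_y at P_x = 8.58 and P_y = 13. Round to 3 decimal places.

At P_x = 8.58 and P_y = 13: Q_x = 628.581.
∂Q_x/∂P_y = 34/(2√P_y) = 34/(2√13) = 4.7150.
ε = (∂Q_x/∂P_y)(P_y/Q_x) = 4.7150 × (13/628.581) ≈ 0.098.

0.098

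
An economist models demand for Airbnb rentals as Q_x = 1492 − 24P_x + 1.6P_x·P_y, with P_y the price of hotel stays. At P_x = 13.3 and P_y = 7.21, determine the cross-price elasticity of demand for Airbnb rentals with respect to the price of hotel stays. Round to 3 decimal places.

0.116

At P_x = 13.3 and P_y = 7.21: Q_x = 1326.229.
∂Q_x/∂P_y = 1.6P_x = 1.6(13.3) = 21.2800.
ε = (∂Q_x/∂P_y)(P_y/Q_x) = 21.2800 × (7.21/1326.229) ≈ 0.116.
ε > 0: substitutes.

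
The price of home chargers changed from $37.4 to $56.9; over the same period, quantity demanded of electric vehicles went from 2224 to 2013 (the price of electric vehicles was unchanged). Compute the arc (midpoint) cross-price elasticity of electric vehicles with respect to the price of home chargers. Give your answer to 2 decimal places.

ΔQ_A = 2013 − 2224 = -211; ΔP_B = 56.9 − 37.4 = 19.5.
Midpoints: Q̄_A = 2118.5, P̄_B = 47.15.
ε = (ΔQ_A/Q̄_A)/(ΔP_B/P̄_B) = (-211/2118.5)/(19.5/47.15) ≈ -0.24.
ε < 0: electric vehicles and home chargers are complements.

-0.24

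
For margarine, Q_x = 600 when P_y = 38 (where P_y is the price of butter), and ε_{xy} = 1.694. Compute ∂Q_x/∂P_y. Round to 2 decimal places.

ε = (∂Q_x/∂P_y)·(P_y/Q_x) ⇒ ∂Q_x/∂P_y = ε·Q_x/P_y = 1.694 × 600/38 ≈ 26.75.

26.75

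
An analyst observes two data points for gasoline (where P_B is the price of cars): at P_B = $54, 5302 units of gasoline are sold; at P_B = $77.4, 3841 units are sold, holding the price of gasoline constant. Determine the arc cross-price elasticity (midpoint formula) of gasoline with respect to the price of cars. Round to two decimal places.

-0.90

ΔQ_A = 3841 − 5302 = -1461; ΔP_B = 77.4 − 54 = 23.4.
Midpoints: Q̄_A = 4571.5, P̄_B = 65.70.
ε = (ΔQ_A/Q̄_A)/(ΔP_B/P̄_B) = (-1461/4571.5)/(23.4/65.70) ≈ -0.90.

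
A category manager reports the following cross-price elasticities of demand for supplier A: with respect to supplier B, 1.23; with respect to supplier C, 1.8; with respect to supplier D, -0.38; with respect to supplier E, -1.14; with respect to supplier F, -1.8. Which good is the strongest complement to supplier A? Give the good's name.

supplier F

Complements have ε < 0. The most negative value is -1.8 (supplier F).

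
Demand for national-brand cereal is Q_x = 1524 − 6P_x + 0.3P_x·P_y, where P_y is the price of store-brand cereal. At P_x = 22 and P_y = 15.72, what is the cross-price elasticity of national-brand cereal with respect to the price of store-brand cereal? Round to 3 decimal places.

0.069

At P_x = 22 and P_y = 15.72: Q_x = 1495.752.
∂Q_x/∂P_y = 0.3P_x = 0.3(22) = 6.6000.
ε = (∂Q_x/∂P_y)(P_y/Q_x) = 6.6000 × (15.72/1495.752) ≈ 0.069.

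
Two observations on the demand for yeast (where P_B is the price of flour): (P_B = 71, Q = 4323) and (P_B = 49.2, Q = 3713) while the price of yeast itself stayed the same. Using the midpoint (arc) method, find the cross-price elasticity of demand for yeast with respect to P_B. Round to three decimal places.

ΔQ_A = 3713 − 4323 = -610; ΔP_B = 49.2 − 71 = -21.8.
Midpoints: Q̄_A = 4018.0, P̄_B = 60.10.
ε = (ΔQ_A/Q̄_A)/(ΔP_B/P̄_B) = (-610/4018.0)/(-21.8/60.10) ≈ 0.419.
ε > 0: yeast and flour are substitutes.

0.419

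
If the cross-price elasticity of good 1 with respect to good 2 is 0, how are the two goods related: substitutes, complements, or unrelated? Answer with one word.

ε = 0: demand for good 1 does not respond to good 2's price; the goods are unrelated.

unrelated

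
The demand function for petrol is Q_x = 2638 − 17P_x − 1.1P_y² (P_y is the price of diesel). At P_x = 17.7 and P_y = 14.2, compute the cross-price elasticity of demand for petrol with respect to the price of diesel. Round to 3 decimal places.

At P_x = 17.7 and P_y = 14.2: Q_x = 2115.296.
∂Q_x/∂P_y = -2.2P_y = -2.2(14.2) = -31.2400.
ε = (∂Q_x/∂P_y)(P_y/Q_x) = -31.2400 × (14.2/2115.296) ≈ -0.210.
ε < 0: complements.

-0.210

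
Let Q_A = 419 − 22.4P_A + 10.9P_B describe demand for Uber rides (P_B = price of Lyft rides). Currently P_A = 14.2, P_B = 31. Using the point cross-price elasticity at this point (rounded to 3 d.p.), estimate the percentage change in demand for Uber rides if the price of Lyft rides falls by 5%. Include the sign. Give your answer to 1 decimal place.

-3.9%

At P_A = 14.2, P_B = 31: Q_A = 438.82.
∂Q_A/∂P_B = 10.9.
ε = (∂Q_A/∂P_B)(P_B/Q_A) = 10.9000 × 31/438.82 ≈ 0.770.
%ΔQ_A ≈ ε × %ΔP_B = 0.770 × (-5%) = -3.9%.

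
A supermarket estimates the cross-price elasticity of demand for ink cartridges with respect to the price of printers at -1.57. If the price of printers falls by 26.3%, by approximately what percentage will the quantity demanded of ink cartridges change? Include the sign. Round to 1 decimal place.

%ΔQ ≈ ε × %ΔP of printers = -1.57 × (-26.3%) = 41.3%.

41.3%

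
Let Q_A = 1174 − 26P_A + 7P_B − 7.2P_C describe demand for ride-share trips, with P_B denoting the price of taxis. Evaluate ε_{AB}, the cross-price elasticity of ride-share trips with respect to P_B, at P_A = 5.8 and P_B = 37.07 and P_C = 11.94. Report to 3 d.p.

At P_A = 5.8 and P_B = 37.07 and P_C = 11.94: Q_A = 1196.722.
∂Q_A/∂P_B = 7.
ε = (∂Q_A/∂P_B)(P_B/Q_A) = 7 × (37.07/1196.722) ≈ 0.217.
Since ε > 0, ride-share trips and taxis are substitutes.

0.217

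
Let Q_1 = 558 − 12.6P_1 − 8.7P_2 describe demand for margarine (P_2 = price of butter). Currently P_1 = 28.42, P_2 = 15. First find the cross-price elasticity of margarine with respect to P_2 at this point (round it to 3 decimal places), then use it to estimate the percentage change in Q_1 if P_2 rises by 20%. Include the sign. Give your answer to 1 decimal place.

At P_1 = 28.42, P_2 = 15: Q_1 = 69.408.
∂Q_1/∂P_2 = -8.7.
ε = (∂Q_1/∂P_2)(P_2/Q_1) = -8.7000 × 15/69.408 ≈ -1.880.
%ΔQ_1 ≈ ε × %ΔP_2 = -1.880 × (20%) = -37.6%.

-37.6%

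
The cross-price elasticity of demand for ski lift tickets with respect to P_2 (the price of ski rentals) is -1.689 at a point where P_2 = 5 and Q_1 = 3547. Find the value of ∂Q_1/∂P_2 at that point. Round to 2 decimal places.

-1198.18

ε = (∂Q_1/∂P_2)·(P_2/Q_1) ⇒ ∂Q_1/∂P_2 = ε·Q_1/P_2 = -1.689 × 3547/5 ≈ -1198.18.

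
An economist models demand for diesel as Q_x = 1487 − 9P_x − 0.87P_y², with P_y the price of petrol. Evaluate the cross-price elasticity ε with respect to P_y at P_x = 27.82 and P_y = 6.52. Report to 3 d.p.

-0.062

At P_x = 27.82 and P_y = 6.52: Q_x = 1199.636.
∂Q_x/∂P_y = -1.74P_y = -1.74(6.52) = -11.3448.
ε = (∂Q_x/∂P_y)(P_y/Q_x) = -11.3448 × (6.52/1199.636) ≈ -0.062.
ε < 0: complements.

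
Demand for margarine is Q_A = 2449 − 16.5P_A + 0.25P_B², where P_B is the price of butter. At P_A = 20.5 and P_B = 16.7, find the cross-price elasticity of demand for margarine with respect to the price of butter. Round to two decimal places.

At P_A = 20.5 and P_B = 16.7: Q_A = 2180.472.
∂Q_A/∂P_B = 0.5P_B = 0.5(16.7) = 8.3500.
ε = (∂Q_A/∂P_B)(P_B/Q_A) = 8.3500 × (16.7/2180.472) ≈ 0.06.
ε > 0: substitutes.

0.06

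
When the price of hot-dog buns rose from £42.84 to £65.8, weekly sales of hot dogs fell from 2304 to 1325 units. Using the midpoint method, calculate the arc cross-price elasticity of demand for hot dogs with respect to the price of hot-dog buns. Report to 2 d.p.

ΔQ_A = 1325 − 2304 = -979; ΔP_B = 65.8 − 42.84 = 22.96.
Midpoints: Q̄_A = 1814.5, P̄_B = 54.32.
ε = (ΔQ_A/Q̄_A)/(ΔP_B/P̄_B) = (-979/1814.5)/(22.96/54.32) ≈ -1.28.
ε < 0: hot dogs and hot-dog buns are complements.

-1.28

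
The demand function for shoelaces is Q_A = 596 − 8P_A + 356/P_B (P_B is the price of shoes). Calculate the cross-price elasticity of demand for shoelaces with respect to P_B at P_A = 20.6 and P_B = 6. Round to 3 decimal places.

At P_A = 20.6 and P_B = 6: Q_A = 490.533.
∂Q_A/∂P_B = −356/P_B² = -9.8889.
ε = (∂Q_A/∂P_B)(P_B/Q_A) = -9.8889 × (6/490.533) ≈ -0.121.
ε < 0: complements.

-0.121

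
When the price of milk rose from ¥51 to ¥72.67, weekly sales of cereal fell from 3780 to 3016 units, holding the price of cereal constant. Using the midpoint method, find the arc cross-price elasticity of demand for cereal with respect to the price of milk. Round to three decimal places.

-0.642

ΔQ_A = 3016 − 3780 = -764; ΔP_B = 72.67 − 51 = 21.67.
Midpoints: Q̄_A = 3398.0, P̄_B = 61.84.
ε = (ΔQ_A/Q̄_A)/(ΔP_B/P̄_B) = (-764/3398.0)/(21.67/61.84) ≈ -0.642.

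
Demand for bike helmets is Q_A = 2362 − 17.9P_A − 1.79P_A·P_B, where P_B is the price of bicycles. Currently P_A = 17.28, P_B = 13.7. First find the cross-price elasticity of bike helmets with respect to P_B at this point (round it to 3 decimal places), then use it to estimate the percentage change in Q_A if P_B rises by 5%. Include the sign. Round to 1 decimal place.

-1.3%

At P_A = 17.28, P_B = 13.7: Q_A = 1628.931.
∂Q_A/∂P_B = -1.79P_A = -30.9312.
ε = (∂Q_A/∂P_B)(P_B/Q_A) = -30.9312 × 13.7/1628.931 ≈ -0.260.
%ΔQ_A ≈ ε × %ΔP_B = -0.260 × (5%) = -1.3%.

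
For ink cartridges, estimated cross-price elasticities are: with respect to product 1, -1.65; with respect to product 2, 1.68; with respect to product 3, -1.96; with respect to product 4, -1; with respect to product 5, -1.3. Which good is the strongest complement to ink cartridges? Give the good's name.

Complements have ε < 0. The most negative value is -1.96 (product 3).

product 3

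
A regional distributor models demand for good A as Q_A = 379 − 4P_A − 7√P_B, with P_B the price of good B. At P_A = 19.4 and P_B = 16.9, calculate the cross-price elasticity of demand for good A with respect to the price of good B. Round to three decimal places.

At P_A = 19.4 and P_B = 16.9: Q_A = 272.623.
∂Q_A/∂P_B = -7/(2√P_B) = -7/(2√16.9) = -0.8514.
ε = (∂Q_A/∂P_B)(P_B/Q_A) = -0.8514 × (16.9/272.623) ≈ -0.053.
ε < 0: complements.

-0.053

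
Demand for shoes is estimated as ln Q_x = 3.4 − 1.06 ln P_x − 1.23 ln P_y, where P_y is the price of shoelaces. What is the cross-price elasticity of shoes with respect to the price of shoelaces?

-1.23

In a log-linear (constant-elasticity) demand function, the coefficient on ln P_y is the cross-price elasticity.
ε = -1.23. Negative, so shoes and shoelaces are complements.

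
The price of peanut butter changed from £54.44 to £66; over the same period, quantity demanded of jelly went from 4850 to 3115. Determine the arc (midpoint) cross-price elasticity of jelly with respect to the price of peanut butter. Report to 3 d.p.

-2.269

ΔQ_A = 3115 − 4850 = -1735; ΔP_B = 66 − 54.44 = 11.56.
Midpoints: Q̄_A = 3982.5, P̄_B = 60.22.
ε = (ΔQ_A/Q̄_A)/(ΔP_B/P̄_B) = (-1735/3982.5)/(11.56/60.22) ≈ -2.269.
ε < 0: jelly and peanut butter are complements.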